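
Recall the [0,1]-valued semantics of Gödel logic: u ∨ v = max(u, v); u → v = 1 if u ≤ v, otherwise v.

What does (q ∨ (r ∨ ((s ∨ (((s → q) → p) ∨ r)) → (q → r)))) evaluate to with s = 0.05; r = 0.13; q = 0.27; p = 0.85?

(s → q): 0.05 ≤ 0.27, so result = 1
((s → q) → p): 1 > 0.85, so result = 0.85
(((s → q) → p) ∨ r) = max(0.85, 0.13) = 0.85
(s ∨ (((s → q) → p) ∨ r)) = max(0.05, 0.85) = 0.85
(q → r): 0.27 > 0.13, so result = 0.13
((s ∨ (((s → q) → p) ∨ r)) → (q → r)): 0.85 > 0.13, so result = 0.13
(r ∨ ((s ∨ (((s → q) → p) ∨ r)) → (q → r))) = max(0.13, 0.13) = 0.13
(q ∨ (r ∨ ((s ∨ (((s → q) → p) ∨ r)) → (q → r)))) = max(0.27, 0.13) = 0.27

0.27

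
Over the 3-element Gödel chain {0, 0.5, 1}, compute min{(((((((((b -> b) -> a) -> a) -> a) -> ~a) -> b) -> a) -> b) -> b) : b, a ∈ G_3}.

The minimum is attained at b = 0.5, a = 0:
  (b -> b): 0.5 ≤ 0.5, so result = 1
  ((b -> b) -> a): 1 > 0, so result = 0
  (((b -> b) -> a) -> a): 0 ≤ 0, so result = 1
  ((((b -> b) -> a) -> a) -> a): 1 > 0, so result = 0
  ~a: Gödel ¬ of 0 = 1 (operand is 0)
  (((((b -> b) -> a) -> a) -> a) -> ~a): 0 ≤ 1, so result = 1
  ((((((b -> b) -> a) -> a) -> a) -> ~a) -> b): 1 > 0.5, so result = 0.5
  (((((((b -> b) -> a) -> a) -> a) -> ~a) -> b) -> a): 0.5 > 0, so result = 0
  ((((((((b -> b) -> a) -> a) -> a) -> ~a) -> b) -> a) -> b): 0 ≤ 0.5, so result = 1
  (((((((((b -> b) -> a) -> a) -> a) -> ~a) -> b) -> a) -> b) -> b): 1 > 0.5, so result = 0.5
Checking all 9 assignments confirms none give a value below 0.50.

0.50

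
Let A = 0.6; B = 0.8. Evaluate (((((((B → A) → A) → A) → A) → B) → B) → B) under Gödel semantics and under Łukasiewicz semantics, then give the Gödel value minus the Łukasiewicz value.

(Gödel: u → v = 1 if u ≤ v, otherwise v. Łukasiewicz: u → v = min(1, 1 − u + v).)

-0.20

Gödel evaluation:
  (B → A): 0.8 > 0.6, so result = 0.6
  ((B → A) → A): 0.6 ≤ 0.6, so result = 1
  (((B → A) → A) → A): 1 > 0.6, so result = 0.6
  ((((B → A) → A) → A) → A): 0.6 ≤ 0.6, so result = 1
  (((((B → A) → A) → A) → A) → B): 1 > 0.8, so result = 0.8
  ((((((B → A) → A) → A) → A) → B) → B): 0.8 ≤ 0.8, so result = 1
  (((((((B → A) → A) → A) → A) → B) → B) → B): 1 > 0.8, so result = 0.8
  Gödel value = 0.8
Łukasiewicz evaluation:
  (B → A): min(1, 1 − 0.8 + 0.6) = 0.8
  ((B → A) → A): min(1, 1 − 0.8 + 0.6) = 0.8
  (((B → A) → A) → A): min(1, 1 − 0.8 + 0.6) = 0.8
  ((((B → A) → A) → A) → A): min(1, 1 − 0.8 + 0.6) = 0.8
  (((((B → A) → A) → A) → A) → B): min(1, 1 − 0.8 + 0.8) = 1
  ((((((B → A) → A) → A) → A) → B) → B): min(1, 1 − 1 + 0.8) = 0.8
  (((((((B → A) → A) → A) → A) → B) → B) → B): min(1, 1 − 0.8 + 0.8) = 1
  Łukasiewicz value = 1
Difference: 0.8 − 1 = -0.20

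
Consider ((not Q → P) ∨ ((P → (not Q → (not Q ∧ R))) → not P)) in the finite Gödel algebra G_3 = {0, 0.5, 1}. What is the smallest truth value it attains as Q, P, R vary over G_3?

The minimum is attained at Q = 0, P = 0.5, R = 0.5:
  not Q: Gödel ¬ of 0 = 1 (operand is 0)
  (not Q → P): 1 > 0.5, so result = 0.5
  not Q: Gödel ¬ of 0 = 1 (operand is 0)
  not Q: Gödel ¬ of 0 = 1 (operand is 0)
  (not Q ∧ R) = min(1, 0.5) = 0.5
  (not Q → (not Q ∧ R)): 1 > 0.5, so result = 0.5
  (P → (not Q → (not Q ∧ R))): 0.5 ≤ 0.5, so result = 1
  not P: Gödel ¬ of 0.5 = 0 (operand ≠ 0)
  ((P → (not Q → (not Q ∧ R))) → not P): 1 > 0, so result = 0
  ((not Q → P) ∨ ((P → (not Q → (not Q ∧ R))) → not P)) = max(0.5, 0) = 0.5
Checking all 27 assignments confirms none give a value below 0.50.

0.50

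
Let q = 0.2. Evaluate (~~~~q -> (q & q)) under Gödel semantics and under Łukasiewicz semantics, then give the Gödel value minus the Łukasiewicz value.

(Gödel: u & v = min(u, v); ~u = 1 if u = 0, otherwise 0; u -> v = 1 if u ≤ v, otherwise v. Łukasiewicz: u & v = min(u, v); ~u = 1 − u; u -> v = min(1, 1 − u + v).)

-0.80

Gödel evaluation:
  ~q: Gödel ¬ of 0.2 = 0 (operand ≠ 0)
  ~~q: Gödel ¬ of 0 = 1 (operand is 0)
  ~~~q: Gödel ¬ of 1 = 0 (operand ≠ 0)
  ~~~~q: Gödel ¬ of 0 = 1 (operand is 0)
  (q & q) = min(0.2, 0.2) = 0.2
  (~~~~q -> (q & q)): 1 > 0.2, so result = 0.2
  Gödel value = 0.2
Łukasiewicz evaluation:
  ~q: Łukasiewicz ¬ gives 1 − 0.2 = 0.8
  ~~q: Łukasiewicz ¬ gives 1 − 0.8 = 0.2
  ~~~q: Łukasiewicz ¬ gives 1 − 0.2 = 0.8
  ~~~~q: Łukasiewicz ¬ gives 1 − 0.8 = 0.2
  (q & q) = min(0.2, 0.2) = 0.2
  (~~~~q -> (q & q)): min(1, 1 − 0.2 + 0.2) = 1
  Łukasiewicz value = 1
Difference: 0.2 − 1 = -0.80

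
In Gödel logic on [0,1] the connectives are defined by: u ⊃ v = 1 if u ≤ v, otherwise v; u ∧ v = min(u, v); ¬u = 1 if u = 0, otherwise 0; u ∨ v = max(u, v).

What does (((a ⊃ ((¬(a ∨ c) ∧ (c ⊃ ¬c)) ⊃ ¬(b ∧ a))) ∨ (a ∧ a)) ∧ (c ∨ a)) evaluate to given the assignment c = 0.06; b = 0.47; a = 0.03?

0.06

(a ∨ c) = max(0.03, 0.06) = 0.06
¬(a ∨ c): Gödel ¬ of 0.06 = 0 (operand ≠ 0)
¬c: Gödel ¬ of 0.06 = 0 (operand ≠ 0)
(c ⊃ ¬c): 0.06 > 0, so result = 0
(¬(a ∨ c) ∧ (c ⊃ ¬c)) = min(0, 0) = 0
(b ∧ a) = min(0.47, 0.03) = 0.03
¬(b ∧ a): Gödel ¬ of 0.03 = 0 (operand ≠ 0)
((¬(a ∨ c) ∧ (c ⊃ ¬c)) ⊃ ¬(b ∧ a)): 0 ≤ 0, so result = 1
(a ⊃ ((¬(a ∨ c) ∧ (c ⊃ ¬c)) ⊃ ¬(b ∧ a))): 0.03 ≤ 1, so result = 1
(a ∧ a) = min(0.03, 0.03) = 0.03
((a ⊃ ((¬(a ∨ c) ∧ (c ⊃ ¬c)) ⊃ ¬(b ∧ a))) ∨ (a ∧ a)) = max(1, 0.03) = 1
(c ∨ a) = max(0.06, 0.03) = 0.06
(((a ⊃ ((¬(a ∨ c) ∧ (c ⊃ ¬c)) ⊃ ¬(b ∧ a))) ∨ (a ∧ a)) ∧ (c ∨ a)) = min(1, 0.06) = 0.06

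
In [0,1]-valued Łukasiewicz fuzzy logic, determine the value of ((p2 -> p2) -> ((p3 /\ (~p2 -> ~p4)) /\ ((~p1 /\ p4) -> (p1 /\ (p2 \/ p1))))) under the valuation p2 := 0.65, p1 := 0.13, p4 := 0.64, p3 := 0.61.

(p2 -> p2): min(1, 1 − 0.65 + 0.65) = 1
~p2: Łukasiewicz ¬ gives 1 − 0.65 = 0.35
~p4: Łukasiewicz ¬ gives 1 − 0.64 = 0.36
(~p2 -> ~p4): min(1, 1 − 0.35 + 0.36) = 1
(p3 /\ (~p2 -> ~p4)) = min(0.61, 1) = 0.61
~p1: Łukasiewicz ¬ gives 1 − 0.13 = 0.87
(~p1 /\ p4) = min(0.87, 0.64) = 0.64
(p2 \/ p1) = max(0.65, 0.13) = 0.65
(p1 /\ (p2 \/ p1)) = min(0.13, 0.65) = 0.13
((~p1 /\ p4) -> (p1 /\ (p2 \/ p1))): min(1, 1 − 0.64 + 0.13) = 0.49
((p3 /\ (~p2 -> ~p4)) /\ ((~p1 /\ p4) -> (p1 /\ (p2 \/ p1)))) = min(0.61, 0.49) = 0.49
((p2 -> p2) -> ((p3 /\ (~p2 -> ~p4)) /\ ((~p1 /\ p4) -> (p1 /\ (p2 \/ p1))))): min(1, 1 − 1 + 0.49) = 0.49

0.49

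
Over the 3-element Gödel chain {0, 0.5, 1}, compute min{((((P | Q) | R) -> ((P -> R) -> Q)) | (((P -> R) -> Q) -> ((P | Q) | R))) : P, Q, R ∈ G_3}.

Every assignment gives 1. For instance at P = 0, Q = 0, R = 0:
  (P | Q) = max(0, 0) = 0
  ((P | Q) | R) = max(0, 0) = 0
  (P -> R): 0 ≤ 0, so result = 1
  ((P -> R) -> Q): 1 > 0, so result = 0
  (((P | Q) | R) -> ((P -> R) -> Q)): 0 ≤ 0, so result = 1
  (P -> R): 0 ≤ 0, so result = 1
  ((P -> R) -> Q): 1 > 0, so result = 0
  (P | Q) = max(0, 0) = 0
  ((P | Q) | R) = max(0, 0) = 0
  (((P -> R) -> Q) -> ((P | Q) | R)): 0 ≤ 0, so result = 1
  ((((P | Q) | R) -> ((P -> R) -> Q)) | (((P -> R) -> Q) -> ((P | Q) | R))) = max(1, 1) = 1
All 27 assignments give value 1 — the formula is a G_3-tautology.

1.00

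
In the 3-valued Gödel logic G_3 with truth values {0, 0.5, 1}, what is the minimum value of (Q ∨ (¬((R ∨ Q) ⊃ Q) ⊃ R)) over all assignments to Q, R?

0.50

The minimum is attained at Q = 0, R = 0.5:
  (R ∨ Q) = max(0.5, 0) = 0.5
  ((R ∨ Q) ⊃ Q): 0.5 > 0, so result = 0
  ¬((R ∨ Q) ⊃ Q): Gödel ¬ of 0 = 1 (operand is 0)
  (¬((R ∨ Q) ⊃ Q) ⊃ R): 1 > 0.5, so result = 0.5
  (Q ∨ (¬((R ∨ Q) ⊃ Q) ⊃ R)) = max(0, 0.5) = 0.5
Checking all 9 assignments confirms none give a value below 0.50.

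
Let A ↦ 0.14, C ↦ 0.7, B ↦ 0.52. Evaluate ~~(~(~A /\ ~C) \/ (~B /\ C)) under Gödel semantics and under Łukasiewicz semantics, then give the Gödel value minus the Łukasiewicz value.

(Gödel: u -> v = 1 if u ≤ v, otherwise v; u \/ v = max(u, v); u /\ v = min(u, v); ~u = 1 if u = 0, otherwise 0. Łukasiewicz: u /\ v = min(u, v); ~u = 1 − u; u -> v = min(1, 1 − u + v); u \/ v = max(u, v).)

0.30

Gödel evaluation:
  ~A: Gödel ¬ of 0.14 = 0 (operand ≠ 0)
  ~C: Gödel ¬ of 0.7 = 0 (operand ≠ 0)
  (~A /\ ~C) = min(0, 0) = 0
  ~(~A /\ ~C): Gödel ¬ of 0 = 1 (operand is 0)
  ~B: Gödel ¬ of 0.52 = 0 (operand ≠ 0)
  (~B /\ C) = min(0, 0.7) = 0
  (~(~A /\ ~C) \/ (~B /\ C)) = max(1, 0) = 1
  ~(~(~A /\ ~C) \/ (~B /\ C)): Gödel ¬ of 1 = 0 (operand ≠ 0)
  ~~(~(~A /\ ~C) \/ (~B /\ C)): Gödel ¬ of 0 = 1 (operand is 0)
  Gödel value = 1
Łukasiewicz evaluation:
  ~A: Łukasiewicz ¬ gives 1 − 0.14 = 0.86
  ~C: Łukasiewicz ¬ gives 1 − 0.7 = 0.3
  (~A /\ ~C) = min(0.86, 0.3) = 0.3
  ~(~A /\ ~C): Łukasiewicz ¬ gives 1 − 0.3 = 0.7
  ~B: Łukasiewicz ¬ gives 1 − 0.52 = 0.48
  (~B /\ C) = min(0.48, 0.7) = 0.48
  (~(~A /\ ~C) \/ (~B /\ C)) = max(0.7, 0.48) = 0.7
  ~(~(~A /\ ~C) \/ (~B /\ C)): Łukasiewicz ¬ gives 1 − 0.7 = 0.3
  ~~(~(~A /\ ~C) \/ (~B /\ C)): Łukasiewicz ¬ gives 1 − 0.3 = 0.7
  Łukasiewicz value = 0.7
Difference: 1 − 0.7 = 0.30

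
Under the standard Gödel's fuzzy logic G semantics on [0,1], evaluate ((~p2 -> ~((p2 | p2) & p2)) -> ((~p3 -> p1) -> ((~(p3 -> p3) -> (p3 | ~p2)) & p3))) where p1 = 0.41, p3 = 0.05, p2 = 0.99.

~p2: Gödel ¬ of 0.99 = 0 (operand ≠ 0)
(p2 | p2) = max(0.99, 0.99) = 0.99
((p2 | p2) & p2) = min(0.99, 0.99) = 0.99
~((p2 | p2) & p2): Gödel ¬ of 0.99 = 0 (operand ≠ 0)
(~p2 -> ~((p2 | p2) & p2)): 0 ≤ 0, so result = 1
~p3: Gödel ¬ of 0.05 = 0 (operand ≠ 0)
(~p3 -> p1): 0 ≤ 0.41, so result = 1
(p3 -> p3): 0.05 ≤ 0.05, so result = 1
~(p3 -> p3): Gödel ¬ of 1 = 0 (operand ≠ 0)
~p2: Gödel ¬ of 0.99 = 0 (operand ≠ 0)
(p3 | ~p2) = max(0.05, 0) = 0.05
(~(p3 -> p3) -> (p3 | ~p2)): 0 ≤ 0.05, so result = 1
((~(p3 -> p3) -> (p3 | ~p2)) & p3) = min(1, 0.05) = 0.05
((~p3 -> p1) -> ((~(p3 -> p3) -> (p3 | ~p2)) & p3)): 1 > 0.05, so result = 0.05
((~p2 -> ~((p2 | p2) & p2)) -> ((~p3 -> p1) -> ((~(p3 -> p3) -> (p3 | ~p2)) & p3))): 1 > 0.05, so result = 0.05

0.05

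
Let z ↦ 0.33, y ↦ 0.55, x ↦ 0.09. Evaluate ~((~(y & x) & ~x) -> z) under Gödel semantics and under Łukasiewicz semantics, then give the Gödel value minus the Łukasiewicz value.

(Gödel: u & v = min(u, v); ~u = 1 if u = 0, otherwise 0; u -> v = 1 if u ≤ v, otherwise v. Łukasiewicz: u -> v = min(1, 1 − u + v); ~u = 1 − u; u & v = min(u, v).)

Gödel evaluation:
  (y & x) = min(0.55, 0.09) = 0.09
  ~(y & x): Gödel ¬ of 0.09 = 0 (operand ≠ 0)
  ~x: Gödel ¬ of 0.09 = 0 (operand ≠ 0)
  (~(y & x) & ~x) = min(0, 0) = 0
  ((~(y & x) & ~x) -> z): 0 ≤ 0.33, so result = 1
  ~((~(y & x) & ~x) -> z): Gödel ¬ of 1 = 0 (operand ≠ 0)
  Gödel value = 0
Łukasiewicz evaluation:
  (y & x) = min(0.55, 0.09) = 0.09
  ~(y & x): Łukasiewicz ¬ gives 1 − 0.09 = 0.91
  ~x: Łukasiewicz ¬ gives 1 − 0.09 = 0.91
  (~(y & x) & ~x) = min(0.91, 0.91) = 0.91
  ((~(y & x) & ~x) -> z): min(1, 1 − 0.91 + 0.33) = 0.42
  ~((~(y & x) & ~x) -> z): Łukasiewicz ¬ gives 1 − 0.42 = 0.58
  Łukasiewicz value = 0.58
Difference: 0 − 0.58 = -0.58

-0.58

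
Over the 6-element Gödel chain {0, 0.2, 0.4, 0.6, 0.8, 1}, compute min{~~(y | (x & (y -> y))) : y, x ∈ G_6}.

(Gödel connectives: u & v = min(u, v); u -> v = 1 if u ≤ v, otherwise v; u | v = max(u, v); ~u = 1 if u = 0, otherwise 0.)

0.00

The minimum is attained at y = 0, x = 0:
  (y -> y): 0 ≤ 0, so result = 1
  (x & (y -> y)) = min(0, 1) = 0
  (y | (x & (y -> y))) = max(0, 0) = 0
  ~(y | (x & (y -> y))): Gödel ¬ of 0 = 1 (operand is 0)
  ~~(y | (x & (y -> y))): Gödel ¬ of 1 = 0 (operand ≠ 0)
Checking all 36 assignments confirms none give a value below 0.00.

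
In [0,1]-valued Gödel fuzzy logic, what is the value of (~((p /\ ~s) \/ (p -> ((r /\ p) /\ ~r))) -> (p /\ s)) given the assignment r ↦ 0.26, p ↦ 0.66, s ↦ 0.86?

~s: Gödel ¬ of 0.86 = 0 (operand ≠ 0)
(p /\ ~s) = min(0.66, 0) = 0
(r /\ p) = min(0.26, 0.66) = 0.26
~r: Gödel ¬ of 0.26 = 0 (operand ≠ 0)
((r /\ p) /\ ~r) = min(0.26, 0) = 0
(p -> ((r /\ p) /\ ~r)): 0.66 > 0, so result = 0
((p /\ ~s) \/ (p -> ((r /\ p) /\ ~r))) = max(0, 0) = 0
~((p /\ ~s) \/ (p -> ((r /\ p) /\ ~r))): Gödel ¬ of 0 = 1 (operand is 0)
(p /\ s) = min(0.66, 0.86) = 0.66
(~((p /\ ~s) \/ (p -> ((r /\ p) /\ ~r))) -> (p /\ s)): 1 > 0.66, so result = 0.66

0.66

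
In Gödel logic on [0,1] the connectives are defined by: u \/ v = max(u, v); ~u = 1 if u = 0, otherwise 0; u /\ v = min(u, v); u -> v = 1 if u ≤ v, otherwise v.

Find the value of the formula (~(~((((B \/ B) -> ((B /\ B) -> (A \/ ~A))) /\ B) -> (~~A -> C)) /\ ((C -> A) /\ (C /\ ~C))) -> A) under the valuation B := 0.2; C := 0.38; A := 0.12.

0.12

(B \/ B) = max(0.2, 0.2) = 0.2
(B /\ B) = min(0.2, 0.2) = 0.2
~A: Gödel ¬ of 0.12 = 0 (operand ≠ 0)
(A \/ ~A) = max(0.12, 0) = 0.12
((B /\ B) -> (A \/ ~A)): 0.2 > 0.12, so result = 0.12
((B \/ B) -> ((B /\ B) -> (A \/ ~A))): 0.2 > 0.12, so result = 0.12
(((B \/ B) -> ((B /\ B) -> (A \/ ~A))) /\ B) = min(0.12, 0.2) = 0.12
~A: Gödel ¬ of 0.12 = 0 (operand ≠ 0)
~~A: Gödel ¬ of 0 = 1 (operand is 0)
(~~A -> C): 1 > 0.38, so result = 0.38
((((B \/ B) -> ((B /\ B) -> (A \/ ~A))) /\ B) -> (~~A -> C)): 0.12 ≤ 0.38, so result = 1
~((((B \/ B) -> ((B /\ B) -> (A \/ ~A))) /\ B) -> (~~A -> C)): Gödel ¬ of 1 = 0 (operand ≠ 0)
(C -> A): 0.38 > 0.12, so result = 0.12
~C: Gödel ¬ of 0.38 = 0 (operand ≠ 0)
(C /\ ~C) = min(0.38, 0) = 0
((C -> A) /\ (C /\ ~C)) = min(0.12, 0) = 0
(~((((B \/ B) -> ((B /\ B) -> (A \/ ~A))) /\ B) -> (~~A -> C)) /\ ((C -> A) /\ (C /\ ~C))) = min(0, 0) = 0
~(~((((B \/ B) -> ((B /\ B) -> (A \/ ~A))) /\ B) -> (~~A -> C)) /\ ((C -> A) /\ (C /\ ~C))): Gödel ¬ of 0 = 1 (operand is 0)
(~(~((((B \/ B) -> ((B /\ B) -> (A \/ ~A))) /\ B) -> (~~A -> C)) /\ ((C -> A) /\ (C /\ ~C))) -> A): 1 > 0.12, so result = 0.12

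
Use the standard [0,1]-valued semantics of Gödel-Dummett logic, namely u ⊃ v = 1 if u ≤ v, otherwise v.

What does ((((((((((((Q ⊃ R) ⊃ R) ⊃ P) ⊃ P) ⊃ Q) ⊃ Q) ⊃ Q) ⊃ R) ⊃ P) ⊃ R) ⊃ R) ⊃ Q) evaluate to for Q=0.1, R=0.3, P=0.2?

(Q ⊃ R): 0.1 ≤ 0.3, so result = 1
((Q ⊃ R) ⊃ R): 1 > 0.3, so result = 0.3
(((Q ⊃ R) ⊃ R) ⊃ P): 0.3 > 0.2, so result = 0.2
((((Q ⊃ R) ⊃ R) ⊃ P) ⊃ P): 0.2 ≤ 0.2, so result = 1
(((((Q ⊃ R) ⊃ R) ⊃ P) ⊃ P) ⊃ Q): 1 > 0.1, so result = 0.1
((((((Q ⊃ R) ⊃ R) ⊃ P) ⊃ P) ⊃ Q) ⊃ Q): 0.1 ≤ 0.1, so result = 1
(((((((Q ⊃ R) ⊃ R) ⊃ P) ⊃ P) ⊃ Q) ⊃ Q) ⊃ Q): 1 > 0.1, so result = 0.1
((((((((Q ⊃ R) ⊃ R) ⊃ P) ⊃ P) ⊃ Q) ⊃ Q) ⊃ Q) ⊃ R): 0.1 ≤ 0.3, so result = 1
(((((((((Q ⊃ R) ⊃ R) ⊃ P) ⊃ P) ⊃ Q) ⊃ Q) ⊃ Q) ⊃ R) ⊃ P): 1 > 0.2, so result = 0.2
((((((((((Q ⊃ R) ⊃ R) ⊃ P) ⊃ P) ⊃ Q) ⊃ Q) ⊃ Q) ⊃ R) ⊃ P) ⊃ R): 0.2 ≤ 0.3, so result = 1
(((((((((((Q ⊃ R) ⊃ R) ⊃ P) ⊃ P) ⊃ Q) ⊃ Q) ⊃ Q) ⊃ R) ⊃ P) ⊃ R) ⊃ R): 1 > 0.3, so result = 0.3
((((((((((((Q ⊃ R) ⊃ R) ⊃ P) ⊃ P) ⊃ Q) ⊃ Q) ⊃ Q) ⊃ R) ⊃ P) ⊃ R) ⊃ R) ⊃ Q): 0.3 > 0.1, so result = 0.1

0.10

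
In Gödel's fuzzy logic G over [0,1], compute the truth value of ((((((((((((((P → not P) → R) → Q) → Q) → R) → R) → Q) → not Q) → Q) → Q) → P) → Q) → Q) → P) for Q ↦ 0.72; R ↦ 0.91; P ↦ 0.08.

not P: Gödel ¬ of 0.08 = 0 (operand ≠ 0)
(P → not P): 0.08 > 0, so result = 0
((P → not P) → R): 0 ≤ 0.91, so result = 1
(((P → not P) → R) → Q): 1 > 0.72, so result = 0.72
((((P → not P) → R) → Q) → Q): 0.72 ≤ 0.72, so result = 1
(((((P → not P) → R) → Q) → Q) → R): 1 > 0.91, so result = 0.91
((((((P → not P) → R) → Q) → Q) → R) → R): 0.91 ≤ 0.91, so result = 1
(((((((P → not P) → R) → Q) → Q) → R) → R) → Q): 1 > 0.72, so result = 0.72
not Q: Gödel ¬ of 0.72 = 0 (operand ≠ 0)
((((((((P → not P) → R) → Q) → Q) → R) → R) → Q) → not Q): 0.72 > 0, so result = 0
(((((((((P → not P) → R) → Q) → Q) → R) → R) → Q) → not Q) → Q): 0 ≤ 0.72, so result = 1
((((((((((P → not P) → R) → Q) → Q) → R) → R) → Q) → not Q) → Q) → Q): 1 > 0.72, so result = 0.72
(((((((((((P → not P) → R) → Q) → Q) → R) → R) → Q) → not Q) → Q) → Q) → P): 0.72 > 0.08, so result = 0.08
((((((((((((P → not P) → R) → Q) → Q) → R) → R) → Q) → not Q) → Q) → Q) → P) → Q): 0.08 ≤ 0.72, so result = 1
(((((((((((((P → not P) → R) → Q) → Q) → R) → R) → Q) → not Q) → Q) → Q) → P) → Q) → Q): 1 > 0.72, so result = 0.72
((((((((((((((P → not P) → R) → Q) → Q) → R) → R) → Q) → not Q) → Q) → Q) → P) → Q) → Q) → P): 0.72 > 0.08, so result = 0.08

0.08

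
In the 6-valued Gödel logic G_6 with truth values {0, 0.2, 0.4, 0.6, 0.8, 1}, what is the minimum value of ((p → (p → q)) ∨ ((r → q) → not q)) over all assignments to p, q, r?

0.20

The minimum is attained at p = 0.4, q = 0.2, r = 0:
  (p → q): 0.4 > 0.2, so result = 0.2
  (p → (p → q)): 0.4 > 0.2, so result = 0.2
  (r → q): 0 ≤ 0.2, so result = 1
  not q: Gödel ¬ of 0.2 = 0 (operand ≠ 0)
  ((r → q) → not q): 1 > 0, so result = 0
  ((p → (p → q)) ∨ ((r → q) → not q)) = max(0.2, 0) = 0.2
Checking all 216 assignments confirms none give a value below 0.20.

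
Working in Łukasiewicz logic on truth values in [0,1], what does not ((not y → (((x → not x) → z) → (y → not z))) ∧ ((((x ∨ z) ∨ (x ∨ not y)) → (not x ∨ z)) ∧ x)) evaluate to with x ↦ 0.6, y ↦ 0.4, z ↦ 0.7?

0.40

not y: Łukasiewicz ¬ gives 1 − 0.4 = 0.6
not x: Łukasiewicz ¬ gives 1 − 0.6 = 0.4
(x → not x): min(1, 1 − 0.6 + 0.4) = 0.8
((x → not x) → z): min(1, 1 − 0.8 + 0.7) = 0.9
not z: Łukasiewicz ¬ gives 1 − 0.7 = 0.3
(y → not z): min(1, 1 − 0.4 + 0.3) = 0.9
(((x → not x) → z) → (y → not z)): min(1, 1 − 0.9 + 0.9) = 1
(not y → (((x → not x) → z) → (y → not z))): min(1, 1 − 0.6 + 1) = 1
(x ∨ z) = max(0.6, 0.7) = 0.7
not y: Łukasiewicz ¬ gives 1 − 0.4 = 0.6
(x ∨ not y) = max(0.6, 0.6) = 0.6
((x ∨ z) ∨ (x ∨ not y)) = max(0.7, 0.6) = 0.7
not x: Łukasiewicz ¬ gives 1 − 0.6 = 0.4
(not x ∨ z) = max(0.4, 0.7) = 0.7
(((x ∨ z) ∨ (x ∨ not y)) → (not x ∨ z)): min(1, 1 − 0.7 + 0.7) = 1
((((x ∨ z) ∨ (x ∨ not y)) → (not x ∨ z)) ∧ x) = min(1, 0.6) = 0.6
((not y → (((x → not x) → z) → (y → not z))) ∧ ((((x ∨ z) ∨ (x ∨ not y)) → (not x ∨ z)) ∧ x)) = min(1, 0.6) = 0.6
not ((not y → (((x → not x) → z) → (y → not z))) ∧ ((((x ∨ z) ∨ (x ∨ not y)) → (not x ∨ z)) ∧ x)): Łukasiewicz ¬ gives 1 − 0.6 = 0.4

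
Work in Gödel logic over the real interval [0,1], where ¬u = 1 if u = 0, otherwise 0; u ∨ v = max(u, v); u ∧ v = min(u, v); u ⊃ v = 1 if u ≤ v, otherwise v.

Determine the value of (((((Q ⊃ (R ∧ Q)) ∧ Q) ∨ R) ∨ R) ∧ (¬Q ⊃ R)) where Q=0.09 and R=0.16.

0.16

(R ∧ Q) = min(0.16, 0.09) = 0.09
(Q ⊃ (R ∧ Q)): 0.09 ≤ 0.09, so result = 1
((Q ⊃ (R ∧ Q)) ∧ Q) = min(1, 0.09) = 0.09
(((Q ⊃ (R ∧ Q)) ∧ Q) ∨ R) = max(0.09, 0.16) = 0.16
((((Q ⊃ (R ∧ Q)) ∧ Q) ∨ R) ∨ R) = max(0.16, 0.16) = 0.16
¬Q: Gödel ¬ of 0.09 = 0 (operand ≠ 0)
(¬Q ⊃ R): 0 ≤ 0.16, so result = 1
(((((Q ⊃ (R ∧ Q)) ∧ Q) ∨ R) ∨ R) ∧ (¬Q ⊃ R)) = min(0.16, 1) = 0.16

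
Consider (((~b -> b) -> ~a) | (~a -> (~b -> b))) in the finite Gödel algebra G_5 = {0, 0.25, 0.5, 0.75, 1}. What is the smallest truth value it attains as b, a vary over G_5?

Every assignment gives 1. For instance at b = 0, a = 0:
  ~b: Gödel ¬ of 0 = 1 (operand is 0)
  (~b -> b): 1 > 0, so result = 0
  ~a: Gödel ¬ of 0 = 1 (operand is 0)
  ((~b -> b) -> ~a): 0 ≤ 1, so result = 1
  ~a: Gödel ¬ of 0 = 1 (operand is 0)
  ~b: Gödel ¬ of 0 = 1 (operand is 0)
  (~b -> b): 1 > 0, so result = 0
  (~a -> (~b -> b)): 1 > 0, so result = 0
  (((~b -> b) -> ~a) | (~a -> (~b -> b))) = max(1, 0) = 1
All 25 assignments give value 1 — the formula is a G_5-tautology.

1.00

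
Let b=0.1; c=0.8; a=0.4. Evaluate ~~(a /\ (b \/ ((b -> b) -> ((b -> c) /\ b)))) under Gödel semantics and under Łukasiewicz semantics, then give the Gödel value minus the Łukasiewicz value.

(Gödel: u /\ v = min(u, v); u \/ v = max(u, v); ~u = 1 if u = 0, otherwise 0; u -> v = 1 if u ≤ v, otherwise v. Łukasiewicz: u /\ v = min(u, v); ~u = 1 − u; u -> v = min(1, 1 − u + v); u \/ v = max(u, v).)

0.90

Gödel evaluation:
  (b -> b): 0.1 ≤ 0.1, so result = 1
  (b -> c): 0.1 ≤ 0.8, so result = 1
  ((b -> c) /\ b) = min(1, 0.1) = 0.1
  ((b -> b) -> ((b -> c) /\ b)): 1 > 0.1, so result = 0.1
  (b \/ ((b -> b) -> ((b -> c) /\ b))) = max(0.1, 0.1) = 0.1
  (a /\ (b \/ ((b -> b) -> ((b -> c) /\ b)))) = min(0.4, 0.1) = 0.1
  ~(a /\ (b \/ ((b -> b) -> ((b -> c) /\ b)))): Gödel ¬ of 0.1 = 0 (operand ≠ 0)
  ~~(a /\ (b \/ ((b -> b) -> ((b -> c) /\ b)))): Gödel ¬ of 0 = 1 (operand is 0)
  Gödel value = 1
Łukasiewicz evaluation:
  (b -> b): min(1, 1 − 0.1 + 0.1) = 1
  (b -> c): min(1, 1 − 0.1 + 0.8) = 1
  ((b -> c) /\ b) = min(1, 0.1) = 0.1
  ((b -> b) -> ((b -> c) /\ b)): min(1, 1 − 1 + 0.1) = 0.1
  (b \/ ((b -> b) -> ((b -> c) /\ b))) = max(0.1, 0.1) = 0.1
  (a /\ (b \/ ((b -> b) -> ((b -> c) /\ b)))) = min(0.4, 0.1) = 0.1
  ~(a /\ (b \/ ((b -> b) -> ((b -> c) /\ b)))): Łukasiewicz ¬ gives 1 − 0.1 = 0.9
  ~~(a /\ (b \/ ((b -> b) -> ((b -> c) /\ b)))): Łukasiewicz ¬ gives 1 − 0.9 = 0.1
  Łukasiewicz value = 0.1
Difference: 1 − 0.1 = 0.90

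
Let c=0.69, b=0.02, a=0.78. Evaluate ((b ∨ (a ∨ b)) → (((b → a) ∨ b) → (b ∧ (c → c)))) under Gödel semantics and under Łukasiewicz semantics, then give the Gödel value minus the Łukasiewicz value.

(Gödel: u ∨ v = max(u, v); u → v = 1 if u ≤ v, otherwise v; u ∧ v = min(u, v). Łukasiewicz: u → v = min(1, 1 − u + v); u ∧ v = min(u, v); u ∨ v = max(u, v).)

-0.22

Gödel evaluation:
  (a ∨ b) = max(0.78, 0.02) = 0.78
  (b ∨ (a ∨ b)) = max(0.02, 0.78) = 0.78
  (b → a): 0.02 ≤ 0.78, so result = 1
  ((b → a) ∨ b) = max(1, 0.02) = 1
  (c → c): 0.69 ≤ 0.69, so result = 1
  (b ∧ (c → c)) = min(0.02, 1) = 0.02
  (((b → a) ∨ b) → (b ∧ (c → c))): 1 > 0.02, so result = 0.02
  ((b ∨ (a ∨ b)) → (((b → a) ∨ b) → (b ∧ (c → c)))): 0.78 > 0.02, so result = 0.02
  Gödel value = 0.02
Łukasiewicz evaluation:
  (a ∨ b) = max(0.78, 0.02) = 0.78
  (b ∨ (a ∨ b)) = max(0.02, 0.78) = 0.78
  (b → a): min(1, 1 − 0.02 + 0.78) = 1
  ((b → a) ∨ b) = max(1, 0.02) = 1
  (c → c): min(1, 1 − 0.69 + 0.69) = 1
  (b ∧ (c → c)) = min(0.02, 1) = 0.02
  (((b → a) ∨ b) → (b ∧ (c → c))): min(1, 1 − 1 + 0.02) = 0.02
  ((b ∨ (a ∨ b)) → (((b → a) ∨ b) → (b ∧ (c → c)))): min(1, 1 − 0.78 + 0.02) = 0.24
  Łukasiewicz value = 0.24
Difference: 0.02 − 0.24 = -0.22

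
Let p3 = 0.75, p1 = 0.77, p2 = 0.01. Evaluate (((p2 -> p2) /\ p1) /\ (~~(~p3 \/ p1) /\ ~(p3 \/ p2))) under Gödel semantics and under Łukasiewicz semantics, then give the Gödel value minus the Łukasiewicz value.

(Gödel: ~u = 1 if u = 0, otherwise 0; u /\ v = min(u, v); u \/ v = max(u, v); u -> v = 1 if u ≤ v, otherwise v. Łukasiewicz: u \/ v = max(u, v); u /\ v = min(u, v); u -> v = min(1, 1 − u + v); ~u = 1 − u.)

-0.25

Gödel evaluation:
  (p2 -> p2): 0.01 ≤ 0.01, so result = 1
  ((p2 -> p2) /\ p1) = min(1, 0.77) = 0.77
  ~p3: Gödel ¬ of 0.75 = 0 (operand ≠ 0)
  (~p3 \/ p1) = max(0, 0.77) = 0.77
  ~(~p3 \/ p1): Gödel ¬ of 0.77 = 0 (operand ≠ 0)
  ~~(~p3 \/ p1): Gödel ¬ of 0 = 1 (operand is 0)
  (p3 \/ p2) = max(0.75, 0.01) = 0.75
  ~(p3 \/ p2): Gödel ¬ of 0.75 = 0 (operand ≠ 0)
  (~~(~p3 \/ p1) /\ ~(p3 \/ p2)) = min(1, 0) = 0
  (((p2 -> p2) /\ p1) /\ (~~(~p3 \/ p1) /\ ~(p3 \/ p2))) = min(0.77, 0) = 0
  Gödel value = 0
Łukasiewicz evaluation:
  (p2 -> p2): min(1, 1 − 0.01 + 0.01) = 1
  ((p2 -> p2) /\ p1) = min(1, 0.77) = 0.77
  ~p3: Łukasiewicz ¬ gives 1 − 0.75 = 0.25
  (~p3 \/ p1) = max(0.25, 0.77) = 0.77
  ~(~p3 \/ p1): Łukasiewicz ¬ gives 1 − 0.77 = 0.23
  ~~(~p3 \/ p1): Łukasiewicz ¬ gives 1 − 0.23 = 0.77
  (p3 \/ p2) = max(0.75, 0.01) = 0.75
  ~(p3 \/ p2): Łukasiewicz ¬ gives 1 − 0.75 = 0.25
  (~~(~p3 \/ p1) /\ ~(p3 \/ p2)) = min(0.77, 0.25) = 0.25
  (((p2 -> p2) /\ p1) /\ (~~(~p3 \/ p1) /\ ~(p3 \/ p2))) = min(0.77, 0.25) = 0.25
  Łukasiewicz value = 0.25
Difference: 0 − 0.25 = -0.25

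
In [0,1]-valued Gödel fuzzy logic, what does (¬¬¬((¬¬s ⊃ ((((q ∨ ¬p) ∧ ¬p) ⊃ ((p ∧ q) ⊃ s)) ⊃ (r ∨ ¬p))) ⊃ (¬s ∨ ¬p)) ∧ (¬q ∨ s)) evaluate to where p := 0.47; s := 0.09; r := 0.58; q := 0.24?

¬s: Gödel ¬ of 0.09 = 0 (operand ≠ 0)
¬¬s: Gödel ¬ of 0 = 1 (operand is 0)
¬p: Gödel ¬ of 0.47 = 0 (operand ≠ 0)
(q ∨ ¬p) = max(0.24, 0) = 0.24
¬p: Gödel ¬ of 0.47 = 0 (operand ≠ 0)
((q ∨ ¬p) ∧ ¬p) = min(0.24, 0) = 0
(p ∧ q) = min(0.47, 0.24) = 0.24
((p ∧ q) ⊃ s): 0.24 > 0.09, so result = 0.09
(((q ∨ ¬p) ∧ ¬p) ⊃ ((p ∧ q) ⊃ s)): 0 ≤ 0.09, so result = 1
¬p: Gödel ¬ of 0.47 = 0 (operand ≠ 0)
(r ∨ ¬p) = max(0.58, 0) = 0.58
((((q ∨ ¬p) ∧ ¬p) ⊃ ((p ∧ q) ⊃ s)) ⊃ (r ∨ ¬p)): 1 > 0.58, so result = 0.58
(¬¬s ⊃ ((((q ∨ ¬p) ∧ ¬p) ⊃ ((p ∧ q) ⊃ s)) ⊃ (r ∨ ¬p))): 1 > 0.58, so result = 0.58
¬s: Gödel ¬ of 0.09 = 0 (operand ≠ 0)
¬p: Gödel ¬ of 0.47 = 0 (operand ≠ 0)
(¬s ∨ ¬p) = max(0, 0) = 0
((¬¬s ⊃ ((((q ∨ ¬p) ∧ ¬p) ⊃ ((p ∧ q) ⊃ s)) ⊃ (r ∨ ¬p))) ⊃ (¬s ∨ ¬p)): 0.58 > 0, so result = 0
¬((¬¬s ⊃ ((((q ∨ ¬p) ∧ ¬p) ⊃ ((p ∧ q) ⊃ s)) ⊃ (r ∨ ¬p))) ⊃ (¬s ∨ ¬p)): Gödel ¬ of 0 = 1 (operand is 0)
¬¬((¬¬s ⊃ ((((q ∨ ¬p) ∧ ¬p) ⊃ ((p ∧ q) ⊃ s)) ⊃ (r ∨ ¬p))) ⊃ (¬s ∨ ¬p)): Gödel ¬ of 1 = 0 (operand ≠ 0)
¬¬¬((¬¬s ⊃ ((((q ∨ ¬p) ∧ ¬p) ⊃ ((p ∧ q) ⊃ s)) ⊃ (r ∨ ¬p))) ⊃ (¬s ∨ ¬p)): Gödel ¬ of 0 = 1 (operand is 0)
¬q: Gödel ¬ of 0.24 = 0 (operand ≠ 0)
(¬q ∨ s) = max(0, 0.09) = 0.09
(¬¬¬((¬¬s ⊃ ((((q ∨ ¬p) ∧ ¬p) ⊃ ((p ∧ q) ⊃ s)) ⊃ (r ∨ ¬p))) ⊃ (¬s ∨ ¬p)) ∧ (¬q ∨ s)) = min(1, 0.09) = 0.09

0.09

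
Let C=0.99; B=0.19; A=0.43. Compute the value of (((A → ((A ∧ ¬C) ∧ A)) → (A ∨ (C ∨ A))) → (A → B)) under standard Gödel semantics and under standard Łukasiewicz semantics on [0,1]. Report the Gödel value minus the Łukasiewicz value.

-0.57

Gödel evaluation:
  ¬C: Gödel ¬ of 0.99 = 0 (operand ≠ 0)
  (A ∧ ¬C) = min(0.43, 0) = 0
  ((A ∧ ¬C) ∧ A) = min(0, 0.43) = 0
  (A → ((A ∧ ¬C) ∧ A)): 0.43 > 0, so result = 0
  (C ∨ A) = max(0.99, 0.43) = 0.99
  (A ∨ (C ∨ A)) = max(0.43, 0.99) = 0.99
  ((A → ((A ∧ ¬C) ∧ A)) → (A ∨ (C ∨ A))): 0 ≤ 0.99, so result = 1
  (A → B): 0.43 > 0.19, so result = 0.19
  (((A → ((A ∧ ¬C) ∧ A)) → (A ∨ (C ∨ A))) → (A → B)): 1 > 0.19, so result = 0.19
  Gödel value = 0.19
Łukasiewicz evaluation:
  ¬C: Łukasiewicz ¬ gives 1 − 0.99 = 0.01
  (A ∧ ¬C) = min(0.43, 0.01) = 0.01
  ((A ∧ ¬C) ∧ A) = min(0.01, 0.43) = 0.01
  (A → ((A ∧ ¬C) ∧ A)): min(1, 1 − 0.43 + 0.01) = 0.58
  (C ∨ A) = max(0.99, 0.43) = 0.99
  (A ∨ (C ∨ A)) = max(0.43, 0.99) = 0.99
  ((A → ((A ∧ ¬C) ∧ A)) → (A ∨ (C ∨ A))): min(1, 1 − 0.58 + 0.99) = 1
  (A → B): min(1, 1 − 0.43 + 0.19) = 0.76
  (((A → ((A ∧ ¬C) ∧ A)) → (A ∨ (C ∨ A))) → (A → B)): min(1, 1 − 1 + 0.76) = 0.76
  Łukasiewicz value = 0.76
Difference: 0.19 − 0.76 = -0.57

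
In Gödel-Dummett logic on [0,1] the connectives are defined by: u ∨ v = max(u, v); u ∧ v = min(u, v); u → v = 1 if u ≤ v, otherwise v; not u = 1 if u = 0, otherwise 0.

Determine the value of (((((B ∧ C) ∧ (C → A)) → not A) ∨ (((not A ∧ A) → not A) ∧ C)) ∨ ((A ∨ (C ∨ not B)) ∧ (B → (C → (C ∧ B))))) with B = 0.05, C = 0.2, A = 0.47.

(B ∧ C) = min(0.05, 0.2) = 0.05
(C → A): 0.2 ≤ 0.47, so result = 1
((B ∧ C) ∧ (C → A)) = min(0.05, 1) = 0.05
not A: Gödel ¬ of 0.47 = 0 (operand ≠ 0)
(((B ∧ C) ∧ (C → A)) → not A): 0.05 > 0, so result = 0
not A: Gödel ¬ of 0.47 = 0 (operand ≠ 0)
(not A ∧ A) = min(0, 0.47) = 0
not A: Gödel ¬ of 0.47 = 0 (operand ≠ 0)
((not A ∧ A) → not A): 0 ≤ 0, so result = 1
(((not A ∧ A) → not A) ∧ C) = min(1, 0.2) = 0.2
((((B ∧ C) ∧ (C → A)) → not A) ∨ (((not A ∧ A) → not A) ∧ C)) = max(0, 0.2) = 0.2
not B: Gödel ¬ of 0.05 = 0 (operand ≠ 0)
(C ∨ not B) = max(0.2, 0) = 0.2
(A ∨ (C ∨ not B)) = max(0.47, 0.2) = 0.47
(C ∧ B) = min(0.2, 0.05) = 0.05
(C → (C ∧ B)): 0.2 > 0.05, so result = 0.05
(B → (C → (C ∧ B))): 0.05 ≤ 0.05, so result = 1
((A ∨ (C ∨ not B)) ∧ (B → (C → (C ∧ B)))) = min(0.47, 1) = 0.47
(((((B ∧ C) ∧ (C → A)) → not A) ∨ (((not A ∧ A) → not A) ∧ C)) ∨ ((A ∨ (C ∨ not B)) ∧ (B → (C → (C ∧ B))))) = max(0.2, 0.47) = 0.47

0.47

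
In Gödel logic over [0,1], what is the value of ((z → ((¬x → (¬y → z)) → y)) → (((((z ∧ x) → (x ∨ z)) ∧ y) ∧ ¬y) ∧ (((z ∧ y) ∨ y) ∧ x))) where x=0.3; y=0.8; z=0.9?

0.00

¬x: Gödel ¬ of 0.3 = 0 (operand ≠ 0)
¬y: Gödel ¬ of 0.8 = 0 (operand ≠ 0)
(¬y → z): 0 ≤ 0.9, so result = 1
(¬x → (¬y → z)): 0 ≤ 1, so result = 1
((¬x → (¬y → z)) → y): 1 > 0.8, so result = 0.8
(z → ((¬x → (¬y → z)) → y)): 0.9 > 0.8, so result = 0.8
(z ∧ x) = min(0.9, 0.3) = 0.3
(x ∨ z) = max(0.3, 0.9) = 0.9
((z ∧ x) → (x ∨ z)): 0.3 ≤ 0.9, so result = 1
(((z ∧ x) → (x ∨ z)) ∧ y) = min(1, 0.8) = 0.8
¬y: Gödel ¬ of 0.8 = 0 (operand ≠ 0)
((((z ∧ x) → (x ∨ z)) ∧ y) ∧ ¬y) = min(0.8, 0) = 0
(z ∧ y) = min(0.9, 0.8) = 0.8
((z ∧ y) ∨ y) = max(0.8, 0.8) = 0.8
(((z ∧ y) ∨ y) ∧ x) = min(0.8, 0.3) = 0.3
(((((z ∧ x) → (x ∨ z)) ∧ y) ∧ ¬y) ∧ (((z ∧ y) ∨ y) ∧ x)) = min(0, 0.3) = 0
((z → ((¬x → (¬y → z)) → y)) → (((((z ∧ x) → (x ∨ z)) ∧ y) ∧ ¬y) ∧ (((z ∧ y) ∨ y) ∧ x))): 0.8 > 0, so result = 0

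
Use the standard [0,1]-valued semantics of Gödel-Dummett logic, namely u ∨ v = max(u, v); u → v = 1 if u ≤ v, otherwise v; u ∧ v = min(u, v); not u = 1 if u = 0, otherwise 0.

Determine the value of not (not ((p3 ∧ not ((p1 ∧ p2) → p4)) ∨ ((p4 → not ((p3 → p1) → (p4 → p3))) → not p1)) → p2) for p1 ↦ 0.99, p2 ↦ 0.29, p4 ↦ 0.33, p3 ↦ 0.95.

0.00

(p1 ∧ p2) = min(0.99, 0.29) = 0.29
((p1 ∧ p2) → p4): 0.29 ≤ 0.33, so result = 1
not ((p1 ∧ p2) → p4): Gödel ¬ of 1 = 0 (operand ≠ 0)
(p3 ∧ not ((p1 ∧ p2) → p4)) = min(0.95, 0) = 0
(p3 → p1): 0.95 ≤ 0.99, so result = 1
(p4 → p3): 0.33 ≤ 0.95, so result = 1
((p3 → p1) → (p4 → p3)): 1 ≤ 1, so result = 1
not ((p3 → p1) → (p4 → p3)): Gödel ¬ of 1 = 0 (operand ≠ 0)
(p4 → not ((p3 → p1) → (p4 → p3))): 0.33 > 0, so result = 0
not p1: Gödel ¬ of 0.99 = 0 (operand ≠ 0)
((p4 → not ((p3 → p1) → (p4 → p3))) → not p1): 0 ≤ 0, so result = 1
((p3 ∧ not ((p1 ∧ p2) → p4)) ∨ ((p4 → not ((p3 → p1) → (p4 → p3))) → not p1)) = max(0, 1) = 1
not ((p3 ∧ not ((p1 ∧ p2) → p4)) ∨ ((p4 → not ((p3 → p1) → (p4 → p3))) → not p1)): Gödel ¬ of 1 = 0 (operand ≠ 0)
(not ((p3 ∧ not ((p1 ∧ p2) → p4)) ∨ ((p4 → not ((p3 → p1) → (p4 → p3))) → not p1)) → p2): 0 ≤ 0.29, so result = 1
not (not ((p3 ∧ not ((p1 ∧ p2) → p4)) ∨ ((p4 → not ((p3 → p1) → (p4 → p3))) → not p1)) → p2): Gödel ¬ of 1 = 0 (operand ≠ 0)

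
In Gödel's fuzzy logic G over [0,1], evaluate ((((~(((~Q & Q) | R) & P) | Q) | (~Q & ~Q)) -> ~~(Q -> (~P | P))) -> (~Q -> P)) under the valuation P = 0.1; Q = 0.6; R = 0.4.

1.00

~Q: Gödel ¬ of 0.6 = 0 (operand ≠ 0)
(~Q & Q) = min(0, 0.6) = 0
((~Q & Q) | R) = max(0, 0.4) = 0.4
(((~Q & Q) | R) & P) = min(0.4, 0.1) = 0.1
~(((~Q & Q) | R) & P): Gödel ¬ of 0.1 = 0 (operand ≠ 0)
(~(((~Q & Q) | R) & P) | Q) = max(0, 0.6) = 0.6
~Q: Gödel ¬ of 0.6 = 0 (operand ≠ 0)
~Q: Gödel ¬ of 0.6 = 0 (operand ≠ 0)
(~Q & ~Q) = min(0, 0) = 0
((~(((~Q & Q) | R) & P) | Q) | (~Q & ~Q)) = max(0.6, 0) = 0.6
~P: Gödel ¬ of 0.1 = 0 (operand ≠ 0)
(~P | P) = max(0, 0.1) = 0.1
(Q -> (~P | P)): 0.6 > 0.1, so result = 0.1
~(Q -> (~P | P)): Gödel ¬ of 0.1 = 0 (operand ≠ 0)
~~(Q -> (~P | P)): Gödel ¬ of 0 = 1 (operand is 0)
(((~(((~Q & Q) | R) & P) | Q) | (~Q & ~Q)) -> ~~(Q -> (~P | P))): 0.6 ≤ 1, so result = 1
~Q: Gödel ¬ of 0.6 = 0 (operand ≠ 0)
(~Q -> P): 0 ≤ 0.1, so result = 1
((((~(((~Q & Q) | R) & P) | Q) | (~Q & ~Q)) -> ~~(Q -> (~P | P))) -> (~Q -> P)): 1 ≤ 1, so result = 1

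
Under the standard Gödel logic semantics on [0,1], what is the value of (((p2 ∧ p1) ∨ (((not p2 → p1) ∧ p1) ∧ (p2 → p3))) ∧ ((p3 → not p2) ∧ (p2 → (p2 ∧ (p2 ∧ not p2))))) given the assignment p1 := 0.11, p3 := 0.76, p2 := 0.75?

(p2 ∧ p1) = min(0.75, 0.11) = 0.11
not p2: Gödel ¬ of 0.75 = 0 (operand ≠ 0)
(not p2 → p1): 0 ≤ 0.11, so result = 1
((not p2 → p1) ∧ p1) = min(1, 0.11) = 0.11
(p2 → p3): 0.75 ≤ 0.76, so result = 1
(((not p2 → p1) ∧ p1) ∧ (p2 → p3)) = min(0.11, 1) = 0.11
((p2 ∧ p1) ∨ (((not p2 → p1) ∧ p1) ∧ (p2 → p3))) = max(0.11, 0.11) = 0.11
not p2: Gödel ¬ of 0.75 = 0 (operand ≠ 0)
(p3 → not p2): 0.76 > 0, so result = 0
not p2: Gödel ¬ of 0.75 = 0 (operand ≠ 0)
(p2 ∧ not p2) = min(0.75, 0) = 0
(p2 ∧ (p2 ∧ not p2)) = min(0.75, 0) = 0
(p2 → (p2 ∧ (p2 ∧ not p2))): 0.75 > 0, so result = 0
((p3 → not p2) ∧ (p2 → (p2 ∧ (p2 ∧ not p2)))) = min(0, 0) = 0
(((p2 ∧ p1) ∨ (((not p2 → p1) ∧ p1) ∧ (p2 → p3))) ∧ ((p3 → not p2) ∧ (p2 → (p2 ∧ (p2 ∧ not p2))))) = min(0.11, 0) = 0

0.00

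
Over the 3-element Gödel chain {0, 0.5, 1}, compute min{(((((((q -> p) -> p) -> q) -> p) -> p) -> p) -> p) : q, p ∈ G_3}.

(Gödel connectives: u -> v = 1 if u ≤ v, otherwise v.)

The minimum is attained at q = 0, p = 0.5:
  (q -> p): 0 ≤ 0.5, so result = 1
  ((q -> p) -> p): 1 > 0.5, so result = 0.5
  (((q -> p) -> p) -> q): 0.5 > 0, so result = 0
  ((((q -> p) -> p) -> q) -> p): 0 ≤ 0.5, so result = 1
  (((((q -> p) -> p) -> q) -> p) -> p): 1 > 0.5, so result = 0.5
  ((((((q -> p) -> p) -> q) -> p) -> p) -> p): 0.5 ≤ 0.5, so result = 1
  (((((((q -> p) -> p) -> q) -> p) -> p) -> p) -> p): 1 > 0.5, so result = 0.5
Checking all 9 assignments confirms none give a value below 0.50.

0.50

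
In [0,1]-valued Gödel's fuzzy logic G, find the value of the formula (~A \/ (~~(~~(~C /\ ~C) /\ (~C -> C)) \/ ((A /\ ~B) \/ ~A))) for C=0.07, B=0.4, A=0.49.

0.00

~A: Gödel ¬ of 0.49 = 0 (operand ≠ 0)
~C: Gödel ¬ of 0.07 = 0 (operand ≠ 0)
~C: Gödel ¬ of 0.07 = 0 (operand ≠ 0)
(~C /\ ~C) = min(0, 0) = 0
~(~C /\ ~C): Gödel ¬ of 0 = 1 (operand is 0)
~~(~C /\ ~C): Gödel ¬ of 1 = 0 (operand ≠ 0)
~C: Gödel ¬ of 0.07 = 0 (operand ≠ 0)
(~C -> C): 0 ≤ 0.07, so result = 1
(~~(~C /\ ~C) /\ (~C -> C)) = min(0, 1) = 0
~(~~(~C /\ ~C) /\ (~C -> C)): Gödel ¬ of 0 = 1 (operand is 0)
~~(~~(~C /\ ~C) /\ (~C -> C)): Gödel ¬ of 1 = 0 (operand ≠ 0)
~B: Gödel ¬ of 0.4 = 0 (operand ≠ 0)
(A /\ ~B) = min(0.49, 0) = 0
~A: Gödel ¬ of 0.49 = 0 (operand ≠ 0)
((A /\ ~B) \/ ~A) = max(0, 0) = 0
(~~(~~(~C /\ ~C) /\ (~C -> C)) \/ ((A /\ ~B) \/ ~A)) = max(0, 0) = 0
(~A \/ (~~(~~(~C /\ ~C) /\ (~C -> C)) \/ ((A /\ ~B) \/ ~A))) = max(0, 0) = 0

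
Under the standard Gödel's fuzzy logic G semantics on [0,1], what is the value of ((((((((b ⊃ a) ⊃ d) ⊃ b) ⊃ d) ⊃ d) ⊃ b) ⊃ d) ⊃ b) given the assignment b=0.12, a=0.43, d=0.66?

0.12

(b ⊃ a): 0.12 ≤ 0.43, so result = 1
((b ⊃ a) ⊃ d): 1 > 0.66, so result = 0.66
(((b ⊃ a) ⊃ d) ⊃ b): 0.66 > 0.12, so result = 0.12
((((b ⊃ a) ⊃ d) ⊃ b) ⊃ d): 0.12 ≤ 0.66, so result = 1
(((((b ⊃ a) ⊃ d) ⊃ b) ⊃ d) ⊃ d): 1 > 0.66, so result = 0.66
((((((b ⊃ a) ⊃ d) ⊃ b) ⊃ d) ⊃ d) ⊃ b): 0.66 > 0.12, so result = 0.12
(((((((b ⊃ a) ⊃ d) ⊃ b) ⊃ d) ⊃ d) ⊃ b) ⊃ d): 0.12 ≤ 0.66, so result = 1
((((((((b ⊃ a) ⊃ d) ⊃ b) ⊃ d) ⊃ d) ⊃ b) ⊃ d) ⊃ b): 1 > 0.12, so result = 0.12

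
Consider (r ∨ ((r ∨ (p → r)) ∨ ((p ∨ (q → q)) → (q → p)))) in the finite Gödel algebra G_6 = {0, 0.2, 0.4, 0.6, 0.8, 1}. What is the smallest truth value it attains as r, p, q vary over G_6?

The minimum is attained at r = 0, p = 0.2, q = 0.4:
  (p → r): 0.2 > 0, so result = 0
  (r ∨ (p → r)) = max(0, 0) = 0
  (q → q): 0.4 ≤ 0.4, so result = 1
  (p ∨ (q → q)) = max(0.2, 1) = 1
  (q → p): 0.4 > 0.2, so result = 0.2
  ((p ∨ (q → q)) → (q → p)): 1 > 0.2, so result = 0.2
  ((r ∨ (p → r)) ∨ ((p ∨ (q → q)) → (q → p))) = max(0, 0.2) = 0.2
  (r ∨ ((r ∨ (p → r)) ∨ ((p ∨ (q → q)) → (q → p)))) = max(0, 0.2) = 0.2
Checking all 216 assignments confirms none give a value below 0.20.

0.20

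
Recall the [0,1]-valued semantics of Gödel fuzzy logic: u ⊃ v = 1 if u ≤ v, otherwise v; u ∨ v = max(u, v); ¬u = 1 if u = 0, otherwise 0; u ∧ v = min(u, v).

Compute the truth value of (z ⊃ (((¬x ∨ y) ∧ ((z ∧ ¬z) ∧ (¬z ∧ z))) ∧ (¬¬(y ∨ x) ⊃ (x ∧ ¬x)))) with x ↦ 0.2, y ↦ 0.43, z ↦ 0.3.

0.00

¬x: Gödel ¬ of 0.2 = 0 (operand ≠ 0)
(¬x ∨ y) = max(0, 0.43) = 0.43
¬z: Gödel ¬ of 0.3 = 0 (operand ≠ 0)
(z ∧ ¬z) = min(0.3, 0) = 0
¬z: Gödel ¬ of 0.3 = 0 (operand ≠ 0)
(¬z ∧ z) = min(0, 0.3) = 0
((z ∧ ¬z) ∧ (¬z ∧ z)) = min(0, 0) = 0
((¬x ∨ y) ∧ ((z ∧ ¬z) ∧ (¬z ∧ z))) = min(0.43, 0) = 0
(y ∨ x) = max(0.43, 0.2) = 0.43
¬(y ∨ x): Gödel ¬ of 0.43 = 0 (operand ≠ 0)
¬¬(y ∨ x): Gödel ¬ of 0 = 1 (operand is 0)
¬x: Gödel ¬ of 0.2 = 0 (operand ≠ 0)
(x ∧ ¬x) = min(0.2, 0) = 0
(¬¬(y ∨ x) ⊃ (x ∧ ¬x)): 1 > 0, so result = 0
(((¬x ∨ y) ∧ ((z ∧ ¬z) ∧ (¬z ∧ z))) ∧ (¬¬(y ∨ x) ⊃ (x ∧ ¬x))) = min(0, 0) = 0
(z ⊃ (((¬x ∨ y) ∧ ((z ∧ ¬z) ∧ (¬z ∧ z))) ∧ (¬¬(y ∨ x) ⊃ (x ∧ ¬x)))): 0.3 > 0, so result = 0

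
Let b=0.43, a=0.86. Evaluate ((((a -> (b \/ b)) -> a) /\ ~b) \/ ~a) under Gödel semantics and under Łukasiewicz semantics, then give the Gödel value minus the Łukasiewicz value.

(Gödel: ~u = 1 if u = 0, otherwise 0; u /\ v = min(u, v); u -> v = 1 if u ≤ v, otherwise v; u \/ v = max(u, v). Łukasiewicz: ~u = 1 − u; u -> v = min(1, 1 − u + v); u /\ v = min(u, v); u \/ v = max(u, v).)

-0.57

Gödel evaluation:
  (b \/ b) = max(0.43, 0.43) = 0.43
  (a -> (b \/ b)): 0.86 > 0.43, so result = 0.43
  ((a -> (b \/ b)) -> a): 0.43 ≤ 0.86, so result = 1
  ~b: Gödel ¬ of 0.43 = 0 (operand ≠ 0)
  (((a -> (b \/ b)) -> a) /\ ~b) = min(1, 0) = 0
  ~a: Gödel ¬ of 0.86 = 0 (operand ≠ 0)
  ((((a -> (b \/ b)) -> a) /\ ~b) \/ ~a) = max(0, 0) = 0
  Gödel value = 0
Łukasiewicz evaluation:
  (b \/ b) = max(0.43, 0.43) = 0.43
  (a -> (b \/ b)): min(1, 1 − 0.86 + 0.43) = 0.57
  ((a -> (b \/ b)) -> a): min(1, 1 − 0.57 + 0.86) = 1
  ~b: Łukasiewicz ¬ gives 1 − 0.43 = 0.57
  (((a -> (b \/ b)) -> a) /\ ~b) = min(1, 0.57) = 0.57
  ~a: Łukasiewicz ¬ gives 1 − 0.86 = 0.14
  ((((a -> (b \/ b)) -> a) /\ ~b) \/ ~a) = max(0.57, 0.14) = 0.57
  Łukasiewicz value = 0.57
Difference: 0 − 0.57 = -0.57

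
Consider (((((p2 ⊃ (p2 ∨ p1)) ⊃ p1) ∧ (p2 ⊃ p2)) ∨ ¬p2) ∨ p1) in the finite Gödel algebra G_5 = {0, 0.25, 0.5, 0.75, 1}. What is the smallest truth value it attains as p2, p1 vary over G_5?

The minimum is attained at p2 = 0.25, p1 = 0:
  (p2 ∨ p1) = max(0.25, 0) = 0.25
  (p2 ⊃ (p2 ∨ p1)): 0.25 ≤ 0.25, so result = 1
  ((p2 ⊃ (p2 ∨ p1)) ⊃ p1): 1 > 0, so result = 0
  (p2 ⊃ p2): 0.25 ≤ 0.25, so result = 1
  (((p2 ⊃ (p2 ∨ p1)) ⊃ p1) ∧ (p2 ⊃ p2)) = min(0, 1) = 0
  ¬p2: Gödel ¬ of 0.25 = 0 (operand ≠ 0)
  ((((p2 ⊃ (p2 ∨ p1)) ⊃ p1) ∧ (p2 ⊃ p2)) ∨ ¬p2) = max(0, 0) = 0
  (((((p2 ⊃ (p2 ∨ p1)) ⊃ p1) ∧ (p2 ⊃ p2)) ∨ ¬p2) ∨ p1) = max(0, 0) = 0
Checking all 25 assignments confirms none give a value below 0.00.

0.00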